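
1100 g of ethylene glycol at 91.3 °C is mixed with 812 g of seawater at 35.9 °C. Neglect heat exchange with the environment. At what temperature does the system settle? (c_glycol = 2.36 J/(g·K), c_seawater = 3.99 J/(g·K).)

T_f ≈ 60.5 °C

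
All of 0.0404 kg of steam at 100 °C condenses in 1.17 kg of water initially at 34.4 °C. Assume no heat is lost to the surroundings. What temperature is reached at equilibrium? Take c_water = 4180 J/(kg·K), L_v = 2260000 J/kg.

Sum of m c ΔT and latent-heat terms is zero:
condense steam: −0.0404×2260000 = −91304
  condensed water 100 °C→T: 168.87(T − 100)
  water warms: 1.17×4180×(T − 34.4) = 4890.6(T − 34.4)
5059.5 T = 91304 + 16887 + 168237 = 276428
T ≈ 54.64 °C — below 100 °C, confirming all the steam condensed.

T_f ≈ 54.6 °C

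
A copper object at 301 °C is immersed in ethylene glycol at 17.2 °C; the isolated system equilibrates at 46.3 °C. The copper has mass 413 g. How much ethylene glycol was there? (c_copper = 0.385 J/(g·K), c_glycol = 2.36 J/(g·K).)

Heat lost by the copper = heat gained by the glycol:
413×0.385×(301 − 46.3) = m×2.36×(46.3 − 17.2)
68.68 m = 40499  ⇒  m ≈ 589.7 g

m ≈ 590 g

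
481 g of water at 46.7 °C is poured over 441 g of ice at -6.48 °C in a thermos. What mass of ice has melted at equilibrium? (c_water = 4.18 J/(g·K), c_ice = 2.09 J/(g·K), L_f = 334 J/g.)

Cooling the water to 0 °C releases 481·4.18·46.7 = 93894 J.
Warming the ice to 0 °C takes 441·2.09·6.48 = 5972.6 J, leaving 87922 J for melting.
To melt every bit of ice: 441·334 = 147294 J.
87922 J < 147294 J, so only part of the ice melts and the system sits at 0 °C.
Mass melted = 87922/334 ≈ 263.2 g.

m_melted ≈ 263 g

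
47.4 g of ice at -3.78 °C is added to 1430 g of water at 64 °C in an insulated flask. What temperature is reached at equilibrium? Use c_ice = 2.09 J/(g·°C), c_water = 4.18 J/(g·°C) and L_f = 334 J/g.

Sum of m c ΔT and latent-heat terms is zero:
ice -3.78→0 °C: 47.4×2.09×3.78 = 374.47
  latent heat to melt: 47.4×334 = 15832
  warm the meltwater: 198.13 T
  water: 5977.4(T − 64)
6175.5 T = 382554 − 16206 = 366348
T ≈ 59.32 °C (positive, so assuming full melt was valid).

T_f ≈ 59.3 °C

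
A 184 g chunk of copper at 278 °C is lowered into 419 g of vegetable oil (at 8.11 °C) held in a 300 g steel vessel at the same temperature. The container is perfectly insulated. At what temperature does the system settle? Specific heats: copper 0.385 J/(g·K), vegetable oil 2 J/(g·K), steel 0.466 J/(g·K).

T_f ≈ 26.3 °C

Taking heat into each body as positive, Σ m c ΔT = 0:
184·0.385·(T − 278) + 419·2·(T − 8.11) + 300·0.466·(T − 8.11) = 0
70.84(T − 278) + 838(T − 8.11) + 139.8(T − 8.11) = 0
(70.84 + 838 + 139.8) T = 70.84·278 + 838·8.11 + 139.8·8.11
T = 27623/1048.6 ≈ 26.34 °C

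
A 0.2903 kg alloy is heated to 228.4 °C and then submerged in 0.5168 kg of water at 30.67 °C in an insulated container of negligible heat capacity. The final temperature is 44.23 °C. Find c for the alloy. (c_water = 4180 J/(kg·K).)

Net heat exchanged in the isolated system is zero:
0.2903×c×(44.23 − 228.4) + 0.5168×4180×(44.23 − 30.67) = 0
-53.46 c = -29293
c = -29293/-53.46 ≈ 547.9 J/(kg·K)

c ≈ 548 J/(kg·K)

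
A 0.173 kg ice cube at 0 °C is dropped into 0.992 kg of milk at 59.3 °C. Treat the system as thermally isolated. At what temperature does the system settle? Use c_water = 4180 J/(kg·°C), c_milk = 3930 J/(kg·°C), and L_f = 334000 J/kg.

Taking heat into each body as positive, Σ m c ΔT = 0:
fusion: m_ice L_f = 0.173×334000 = 57782
  warm the meltwater: 723.14 T
  milk cools: 0.992×3930×(T − 59.3) = 3898.6(T − 59.3)
4621.7 T = 231185 − 57782 = 173403
T ≈ 37.52 °C — above 0 °C, consistent with complete melting.

T_f ≈ 37.5 °C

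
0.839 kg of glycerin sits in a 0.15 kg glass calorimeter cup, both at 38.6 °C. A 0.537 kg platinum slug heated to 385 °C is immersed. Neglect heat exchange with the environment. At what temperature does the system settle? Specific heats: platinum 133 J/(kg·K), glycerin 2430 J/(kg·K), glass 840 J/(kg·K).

With ΣQ=0 the equilibrium temperature is the m·c-weighted mean:
T_f = (71.42×385 + 2038.8×38.6 + 126×38.6) / (71.42 + 2038.8 + 126)
    = 111057 / 2236.2 ≈ 49.66 °C

T_f ≈ 49.7 °C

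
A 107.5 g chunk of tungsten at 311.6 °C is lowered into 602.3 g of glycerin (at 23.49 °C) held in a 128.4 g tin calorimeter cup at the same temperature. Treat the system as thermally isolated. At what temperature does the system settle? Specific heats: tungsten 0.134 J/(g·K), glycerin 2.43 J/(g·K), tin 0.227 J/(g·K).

T_f ≈ 26.2 °C

Net heat exchanged in the isolated system is zero:
107.5×0.134×(T − 311.6) + 602.3×2.43×(T − 23.49) + 128.4×0.227×(T − 23.49) = 0
14.41(T − 311.6) + 1463.6(T − 23.49) + 29.15(T − 23.49) = 0
1507.1 T = 39553
T = 39553 / 1507.1 = 26.2 °C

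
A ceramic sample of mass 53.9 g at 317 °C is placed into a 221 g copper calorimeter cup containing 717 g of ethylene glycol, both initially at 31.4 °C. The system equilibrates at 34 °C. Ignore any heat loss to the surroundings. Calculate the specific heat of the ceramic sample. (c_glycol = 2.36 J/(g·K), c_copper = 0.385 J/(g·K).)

c ≈ 0.303 J/(g·K)

Net heat exchanged in the isolated system is zero:
53.9×c×(34 − 317) + 717×2.36×(34 − 31.4) + 221×0.385×(34 − 31.4) = 0
-15254 c = -4620.7
c = -4620.7/-15254 ≈ 0.3029 J/(g·K)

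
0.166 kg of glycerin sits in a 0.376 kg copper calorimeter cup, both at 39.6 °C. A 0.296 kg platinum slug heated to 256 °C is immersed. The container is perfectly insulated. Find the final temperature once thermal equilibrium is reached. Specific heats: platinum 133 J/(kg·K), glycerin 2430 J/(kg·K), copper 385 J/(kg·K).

Setting the total heat transfer to zero:
0.296·133·(T − 256) + 0.166·2430·(T − 39.6) + 0.376·385·(T − 39.6) = 0
(39.37 + 403.38 + 144.76) T = 39.37·256 + 403.38·39.6 + 144.76·39.6
T = 31785/587.51 ≈ 54.10 °C

T_f ≈ 54.1 °C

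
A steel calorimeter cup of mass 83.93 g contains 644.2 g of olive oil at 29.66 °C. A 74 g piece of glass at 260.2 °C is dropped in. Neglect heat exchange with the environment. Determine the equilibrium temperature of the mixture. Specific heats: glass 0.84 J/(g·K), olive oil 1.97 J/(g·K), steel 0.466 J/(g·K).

T_f ≈ 40.1 °C

Heat gained plus heat lost sum to zero:
74*0.84*(T − 260.2) + 644.2*1.97*(T − 29.66) + 83.93*0.466*(T − 29.66) = 0
62.16(T − 260.2) + 1269.1(T − 29.66) + 39.11(T − 29.66) = 0
(62.16 + 1269.1 + 39.11) T = 62.16*260.2 + 1269.1*29.66 + 39.11*29.66
T = 54975 / 1370.3 = 40.1 °C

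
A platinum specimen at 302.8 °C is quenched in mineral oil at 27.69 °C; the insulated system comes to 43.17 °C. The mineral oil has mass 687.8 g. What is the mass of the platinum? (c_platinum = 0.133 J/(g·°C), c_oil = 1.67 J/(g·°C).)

m ≈ 515 g

Let T be the final temperature. ΣQ_i = 0:
m×0.133×(43.17 − 302.8) + 687.8×1.67×(43.17 − 27.69) = 0
-34.53 m = -17781
m = -17781/-34.53 ≈ 514.9 g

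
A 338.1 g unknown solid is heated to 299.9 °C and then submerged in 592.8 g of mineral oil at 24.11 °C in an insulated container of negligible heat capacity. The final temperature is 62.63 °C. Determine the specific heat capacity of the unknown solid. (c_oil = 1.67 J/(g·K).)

c ≈ 0.475 J/(g·K)

Heat gained plus heat lost sum to zero:
338.1·c·(62.63 − 299.9) + 592.8·1.67·(62.63 − 24.11) = 0
-80221 c = -38134
c = -38134/-80221 ≈ 0.4754 J/(g·K)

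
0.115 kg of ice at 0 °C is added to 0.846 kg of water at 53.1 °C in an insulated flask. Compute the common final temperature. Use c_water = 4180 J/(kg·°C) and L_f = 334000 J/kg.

T_f ≈ 37.2 °C

Let T be the final temperature. ΣQ_i = 0:
latent heat to melt: 0.115×334000 = 38410
  warm the meltwater: 480.7 T
  water: 3536.3(T − 53.1)
4017 T = 187776 − 38410 = 149366
T ≈ 37.18 °C. Since T > 0 °C, the all-ice-melts assumption holds.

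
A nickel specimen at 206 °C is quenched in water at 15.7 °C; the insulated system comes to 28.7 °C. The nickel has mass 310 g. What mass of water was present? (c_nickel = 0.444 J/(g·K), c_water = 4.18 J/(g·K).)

m ≈ 449 g

Heat lost by the nickel = heat gained by the water:
310×0.444×(206 − 28.7) = m×4.18×(28.7 − 15.7)
54.34 m = 24404  ⇒  m ≈ 449.1 g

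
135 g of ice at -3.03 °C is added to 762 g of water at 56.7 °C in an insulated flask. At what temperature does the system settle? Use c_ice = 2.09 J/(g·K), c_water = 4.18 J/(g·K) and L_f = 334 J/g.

T_f ≈ 35.9 °C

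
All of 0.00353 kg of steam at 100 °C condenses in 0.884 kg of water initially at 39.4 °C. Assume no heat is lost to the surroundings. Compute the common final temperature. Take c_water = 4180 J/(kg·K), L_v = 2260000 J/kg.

T_f ≈ 41.8 °C

Heat gained plus heat lost sum to zero:
latent heat released on condensation: 0.00353·2260000 = 7977.8
  condensate cools 100→T: 0.00353·4180·(T − 100) = 14.76(T − 100)
  water warms: 0.884·4180·(T − 39.4) = 3695.1(T − 39.4)
3709.9 T = 7977.8 + 1475.5 + 145588 = 155041
T ≈ 41.79 °C — below 100 °C, confirming all the steam condensed.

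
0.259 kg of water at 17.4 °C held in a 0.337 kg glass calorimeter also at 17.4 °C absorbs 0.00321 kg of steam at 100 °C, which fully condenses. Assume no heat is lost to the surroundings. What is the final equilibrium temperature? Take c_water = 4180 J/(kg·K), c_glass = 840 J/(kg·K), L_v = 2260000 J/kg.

Energy conservation, ΣQ = 0:
latent heat released on condensation: 0.00321×2260000 = 7254.6; condensate cools 100→T: 0.00321×4180×(T − 100) = 13.42(T − 100); original water: 1082.6(T − 17.4); cup: 283.08(T − 17.4)
1379.1 T = 7254.6 + 1341.8 + 23763 = 32360
T ≈ 23.46 °C (< 100 °C, so full condensation is consistent).

T_f ≈ 23.5 °C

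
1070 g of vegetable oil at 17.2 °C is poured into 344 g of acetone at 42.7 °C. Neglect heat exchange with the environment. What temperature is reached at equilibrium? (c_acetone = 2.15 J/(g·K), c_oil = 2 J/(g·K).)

T_f ≈ 23.7 °C

Taking heat into each body as positive, Σ m c ΔT = 0:
344*2.15*(T − 42.7) + 1070*2*(T − 17.2) = 0
2879.6 T = 68389
T ≈ 23.75 °C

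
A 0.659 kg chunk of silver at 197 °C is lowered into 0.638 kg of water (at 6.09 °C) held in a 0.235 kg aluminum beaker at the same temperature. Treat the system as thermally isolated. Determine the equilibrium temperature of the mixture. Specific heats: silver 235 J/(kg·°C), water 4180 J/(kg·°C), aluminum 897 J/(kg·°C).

T_f ≈ 15.8 °C

With ΣQ=0 the equilibrium temperature is the m·c-weighted mean:
T_f = (154.87*197 + 2666.8*6.09 + 210.79*6.09) / (154.87 + 2666.8 + 210.79)
    = 48033 / 3032.5 ≈ 15.84 °C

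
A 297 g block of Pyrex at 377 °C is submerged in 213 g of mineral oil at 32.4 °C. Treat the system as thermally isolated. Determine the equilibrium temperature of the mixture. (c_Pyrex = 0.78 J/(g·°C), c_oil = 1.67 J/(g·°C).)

T_f ≈ 168.3 °C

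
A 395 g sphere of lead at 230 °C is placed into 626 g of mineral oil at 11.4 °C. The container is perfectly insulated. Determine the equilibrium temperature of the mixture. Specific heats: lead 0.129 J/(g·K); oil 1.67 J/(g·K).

T_f ≈ 21.6 °C

T_f is the heat-capacity-weighted average of the initial temperatures:
T_f = (50.95×230 + 1045.4×11.4) / (50.95 + 1045.4)
    = 23637 / 1096.4 ≈ 21.56 °C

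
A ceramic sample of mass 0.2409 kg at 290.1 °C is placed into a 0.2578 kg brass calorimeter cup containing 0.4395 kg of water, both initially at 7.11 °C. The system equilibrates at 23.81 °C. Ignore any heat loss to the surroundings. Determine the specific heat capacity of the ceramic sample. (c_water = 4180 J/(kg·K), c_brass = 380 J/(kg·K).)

Setting the total heat transfer to zero:
0.2409×c×(23.81 − 290.1) + 0.4395×4180×(23.81 − 7.11) + 0.2578×380×(23.81 − 7.11) = 0
-64.15 c = -32316
c = -32316/-64.15 ≈ 503.8 J/(kg·K)

c ≈ 504 J/(kg·K)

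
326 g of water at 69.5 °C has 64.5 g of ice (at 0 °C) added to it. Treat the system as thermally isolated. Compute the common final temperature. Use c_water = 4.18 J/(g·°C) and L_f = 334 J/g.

T_f ≈ 44.8 °C

Energy conservation, ΣQ = 0:
melt ice: 64.5·334 = 21543; meltwater 0→T: 64.5·4.18·T = 269.61 T; water cools: 326·4.18·(T − 69.5) = 1362.7(T − 69.5)
1632.3 T = 94706 − 21543 = 73163
T ≈ 44.82 °C (positive, so assuming full melt was valid).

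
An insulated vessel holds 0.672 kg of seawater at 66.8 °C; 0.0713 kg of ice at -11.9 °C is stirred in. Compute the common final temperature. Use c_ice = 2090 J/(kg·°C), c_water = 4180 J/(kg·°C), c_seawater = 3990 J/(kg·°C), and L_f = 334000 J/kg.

Setting the total heat transfer to zero:
warm ice to 0 °C: 0.0713·2090·(0 − (-11.9)) = 1773.3; fusion: m_ice L_f = 0.0713·334000 = 23814; warm the meltwater: 298.03 T; seawater: 2681.3(T − 66.8)
2979.3 T = 179110 − 25588 = 153522
T ≈ 51.53 °C (positive, so assuming full melt was valid).

T_f ≈ 51.5 °C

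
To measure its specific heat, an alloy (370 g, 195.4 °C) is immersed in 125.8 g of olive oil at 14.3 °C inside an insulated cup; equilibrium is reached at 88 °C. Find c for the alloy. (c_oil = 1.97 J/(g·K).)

c ≈ 0.46 J/(g·K)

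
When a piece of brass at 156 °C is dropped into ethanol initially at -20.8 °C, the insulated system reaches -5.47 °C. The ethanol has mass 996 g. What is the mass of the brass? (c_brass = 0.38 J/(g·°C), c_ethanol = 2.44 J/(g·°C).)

m ≈ 607 g

Heat lost by the brass = heat gained by the ethanol:
m·0.38·(156 − -5.47) = 996·2.44·(-5.47 − (-20.8))
61.36 m = 37256  ⇒  m ≈ 607.2 g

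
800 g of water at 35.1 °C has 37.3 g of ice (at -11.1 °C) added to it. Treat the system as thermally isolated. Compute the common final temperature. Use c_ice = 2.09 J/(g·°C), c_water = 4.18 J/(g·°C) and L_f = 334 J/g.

T_f ≈ 29.7 °C

Heat gained plus heat lost sum to zero:
ice -11.1→0 °C: 37.3×2.09×11.1 = 865.32; latent heat to melt: 37.3×334 = 12458; warm the meltwater: 155.91 T; water cools: 800×4.18×(T − 35.1) = 3344(T − 35.1)
3499.9 T = 117374 − 13324 = 104051
T ≈ 29.73 °C (positive, so assuming full melt was valid).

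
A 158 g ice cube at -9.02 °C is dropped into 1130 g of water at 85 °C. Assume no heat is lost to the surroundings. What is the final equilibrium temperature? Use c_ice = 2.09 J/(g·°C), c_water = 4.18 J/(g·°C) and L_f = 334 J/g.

T_f ≈ 64.2 °C

Conservation of energy gives ΣQ = 0:
ice -9.02→0 °C: 158×2.09×9.02 = 2978.6
  latent heat to melt: 158×334 = 52772
  meltwater 0→T: 158×4.18×T = 660.44 T
  water cools: 1130×4.18×(T − 85) = 4723.4(T − 85)
5383.8 T = 401489 − 55751 = 345738
T ≈ 64.22 °C (positive, so assuming full melt was valid).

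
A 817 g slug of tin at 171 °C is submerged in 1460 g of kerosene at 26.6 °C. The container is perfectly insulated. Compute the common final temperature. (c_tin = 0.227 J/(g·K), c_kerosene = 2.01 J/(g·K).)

T_f ≈ 35.2 °C

Setting the total heat transfer to zero:
817*0.227*(T − 171) + 1460*2.01*(T − 26.6) = 0
185.46(T − 171) + 2934.6(T − 26.6) = 0
(185.46 + 2934.6) T = 185.46*171 + 2934.6*26.6
T = 109774 / 3120.1 = 35.2 °C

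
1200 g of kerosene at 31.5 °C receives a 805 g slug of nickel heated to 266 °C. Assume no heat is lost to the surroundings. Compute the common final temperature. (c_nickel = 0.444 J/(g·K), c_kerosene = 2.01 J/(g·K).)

T_f = Σ m_i c_i T_i / Σ m_i c_i:
T_f = (357.42*266 + 2412*31.5) / (357.42 + 2412)
    = 171052 / 2769.4 ≈ 61.76 °C

T_f ≈ 61.8 °C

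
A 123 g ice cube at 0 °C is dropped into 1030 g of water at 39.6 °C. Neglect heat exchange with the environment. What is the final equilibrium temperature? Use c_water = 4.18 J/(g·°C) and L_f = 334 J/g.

T_f ≈ 26.9 °C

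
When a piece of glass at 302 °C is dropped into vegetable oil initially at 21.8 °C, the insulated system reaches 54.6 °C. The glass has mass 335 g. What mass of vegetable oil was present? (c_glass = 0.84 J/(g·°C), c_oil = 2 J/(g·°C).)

m ≈ 1060 g

|Q_glass| = |Q_oil|:
335·0.84·(302 − 54.6) = m·2·(54.6 − 21.8)
65.6 m = 69618  ⇒  m ≈ 1061 g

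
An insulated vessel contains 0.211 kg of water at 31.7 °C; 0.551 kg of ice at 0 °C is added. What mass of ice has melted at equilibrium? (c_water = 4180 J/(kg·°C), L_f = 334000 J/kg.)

Cooling the water to 0 °C releases 0.211×4180×31.7 = 27959 J.
Melting all 0.551 kg of ice would need 0.551×334000 = 184034 J.
That's not enough to melt it all — equilibrium is at 0 °C with ice remaining.
m_melt = 27959 / L_f = 0.08371 kg.

m_melted ≈ 0.0837 kg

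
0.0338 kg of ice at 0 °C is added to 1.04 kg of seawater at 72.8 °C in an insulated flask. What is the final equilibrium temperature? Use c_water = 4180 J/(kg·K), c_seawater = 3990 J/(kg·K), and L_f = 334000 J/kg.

Energy balance with sensible and latent terms:
latent heat to melt: 0.0338·334000 = 11289
  warm the meltwater: 141.28 T
  seawater: 4149.6(T − 72.8)
4290.9 T = 302091 − 11289 = 290802
T ≈ 67.77 °C — above 0 °C, consistent with complete melting.

T_f ≈ 67.8 °C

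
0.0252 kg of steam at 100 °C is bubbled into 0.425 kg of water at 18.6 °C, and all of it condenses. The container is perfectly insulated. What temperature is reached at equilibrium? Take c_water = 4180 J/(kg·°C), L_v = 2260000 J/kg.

T_f ≈ 53.4 °C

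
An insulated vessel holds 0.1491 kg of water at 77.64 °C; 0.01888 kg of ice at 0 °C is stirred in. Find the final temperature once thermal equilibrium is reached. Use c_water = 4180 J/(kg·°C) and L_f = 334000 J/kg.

T_f ≈ 59.9 °C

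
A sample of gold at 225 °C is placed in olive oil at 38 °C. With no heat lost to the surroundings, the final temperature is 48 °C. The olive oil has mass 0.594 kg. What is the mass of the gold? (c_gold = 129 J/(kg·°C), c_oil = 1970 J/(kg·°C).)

m ≈ 0.512 kg

Let T be the final temperature. ΣQ_i = 0:
m×129×(48 − 225) + 0.594×1970×(48 − 38) = 0
-22833 m = -11702
m = -11702/-22833 ≈ 0.5125 kg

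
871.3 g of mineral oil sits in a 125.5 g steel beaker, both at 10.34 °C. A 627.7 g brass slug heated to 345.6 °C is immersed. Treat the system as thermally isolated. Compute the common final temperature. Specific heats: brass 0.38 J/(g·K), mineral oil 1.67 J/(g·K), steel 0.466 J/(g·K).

Heat gained plus heat lost sum to zero:
627.7*0.38*(T − 345.6) + 871.3*1.67*(T − 10.34) + 125.5*0.466*(T − 10.34) = 0
238.53(T − 345.6) + 1455.1(T − 10.34) + 58.48(T − 10.34) = 0
(238.53 + 1455.1 + 58.48) T = 238.53*345.6 + 1455.1*10.34 + 58.48*10.34
T = 98085 / 1752.1 = 56 °C

T_f ≈ 56.0 °C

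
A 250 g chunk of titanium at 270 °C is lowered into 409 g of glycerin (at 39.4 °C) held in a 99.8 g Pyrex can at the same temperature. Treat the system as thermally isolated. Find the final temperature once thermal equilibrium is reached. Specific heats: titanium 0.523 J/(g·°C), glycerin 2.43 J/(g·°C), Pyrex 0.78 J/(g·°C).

Let T be the final temperature. ΣQ_i = 0:
250*0.523*(T − 270) + 409*2.43*(T − 39.4) + 99.8*0.78*(T − 39.4) = 0
1202.5 T = 77528
T = 77528 / 1202.5 = 64.5 °C

T_f ≈ 64.5 °C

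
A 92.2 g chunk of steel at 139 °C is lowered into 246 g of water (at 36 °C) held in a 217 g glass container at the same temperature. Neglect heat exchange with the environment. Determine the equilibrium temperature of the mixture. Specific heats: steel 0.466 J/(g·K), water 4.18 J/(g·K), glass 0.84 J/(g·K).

T_f ≈ 39.5 °C

Taking heat into each body as positive, Σ m c ΔT = 0:
92.2·0.466·(T − 139) + 246·4.18·(T − 36) + 217·0.84·(T − 36) = 0
42.97(T − 139) + 1028.3(T − 36) + 182.28(T − 36) = 0
(42.97 + 1028.3 + 182.28) T = 42.97·139 + 1028.3·36 + 182.28·36
T = 49552 / 1253.5 = 39.5 °C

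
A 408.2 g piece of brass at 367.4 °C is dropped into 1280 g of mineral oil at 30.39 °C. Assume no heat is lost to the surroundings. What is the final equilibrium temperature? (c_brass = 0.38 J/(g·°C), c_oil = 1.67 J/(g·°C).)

Let T be the final temperature. ΣQ_i = 0:
408.2×0.38×(T − 367.4) + 1280×1.67×(T − 30.39) = 0
(155.12 + 2137.6) T = 155.12×367.4 + 2137.6×30.39
T = 121951/2292.7 ≈ 53.19 °C

T_f ≈ 53.2 °C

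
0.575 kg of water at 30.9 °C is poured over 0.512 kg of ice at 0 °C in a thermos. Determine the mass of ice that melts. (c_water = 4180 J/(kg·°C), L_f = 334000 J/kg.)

Heat available from the water dropping to 0 °C: 0.575×4180×30.9 = 74268 J.
To melt every bit of ice: 0.512×334000 = 171008 J.
74268 J < 171008 J, so only part of the ice melts and the system sits at 0 °C.
Mass melted = 74268/334000 ≈ 0.2224 kg.

m_melted ≈ 0.222 kg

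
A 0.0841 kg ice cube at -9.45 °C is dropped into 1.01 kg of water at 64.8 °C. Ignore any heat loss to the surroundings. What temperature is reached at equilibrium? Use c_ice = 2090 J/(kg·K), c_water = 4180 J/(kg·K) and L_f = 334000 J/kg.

Taking heat into each body as positive, Σ m c ΔT = 0:
warm ice to 0 °C: 0.0841×2090×(0 − (-9.45)) = 1661; melt ice: 0.0841×334000 = 28089; meltwater 0→T: 0.0841×4180×T = 351.54 T; water cools: 1.01×4180×(T − 64.8) = 4221.8(T − 64.8)
4573.3 T = 273573 − 29750 = 243822
T ≈ 53.31 °C. Since T > 0 °C, the all-ice-melts assumption holds.

T_f ≈ 53.3 °C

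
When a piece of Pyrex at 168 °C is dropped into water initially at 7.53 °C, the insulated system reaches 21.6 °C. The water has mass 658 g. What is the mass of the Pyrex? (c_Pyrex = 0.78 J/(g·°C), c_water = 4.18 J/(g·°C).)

Conservation of energy gives ΣQ = 0:
m×0.78×(21.6 − 168) + 658×4.18×(21.6 − 7.53) = 0
-114.19 m = -38699
m = -38699/-114.19 ≈ 338.9 g

m ≈ 339 g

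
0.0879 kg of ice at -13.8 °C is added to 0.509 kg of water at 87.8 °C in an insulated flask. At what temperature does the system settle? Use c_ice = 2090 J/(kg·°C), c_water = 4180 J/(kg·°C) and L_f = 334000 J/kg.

Sum of m c ΔT and latent-heat terms is zero:
warm ice to 0 °C: 0.0879×2090×(0 − (-13.8)) = 2535.2; latent heat to melt: 0.0879×334000 = 29359; warm the meltwater: 367.42 T; water cools: 0.509×4180×(T − 87.8) = 2127.6(T − 87.8)
2495 T = 186805 − 31894 = 154911
T ≈ 62.09 °C. Since T > 0 °C, the all-ice-melts assumption holds.

T_f ≈ 62.1 °C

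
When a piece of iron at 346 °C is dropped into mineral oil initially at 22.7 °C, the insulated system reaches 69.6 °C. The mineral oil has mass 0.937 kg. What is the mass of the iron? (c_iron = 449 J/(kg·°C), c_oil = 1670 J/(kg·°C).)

m ≈ 0.591 kg

Let T be the final temperature. ΣQ_i = 0:
m×449×(69.6 − 346) + 0.937×1670×(69.6 − 22.7) = 0
-124104 m = -73389
m = -73389/-124104 ≈ 0.5913 kg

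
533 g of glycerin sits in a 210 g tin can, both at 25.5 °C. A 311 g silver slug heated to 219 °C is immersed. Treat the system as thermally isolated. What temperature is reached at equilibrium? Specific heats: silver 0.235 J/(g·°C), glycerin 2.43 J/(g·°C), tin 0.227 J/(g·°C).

T_f ≈ 35.5 °C

Net heat exchanged in the isolated system is zero:
311·0.235·(T − 219) + 533·2.43·(T − 25.5) + 210·0.227·(T − 25.5) = 0
1415.9 T = 50249
T = 50249/1415.9 ≈ 35.49 °C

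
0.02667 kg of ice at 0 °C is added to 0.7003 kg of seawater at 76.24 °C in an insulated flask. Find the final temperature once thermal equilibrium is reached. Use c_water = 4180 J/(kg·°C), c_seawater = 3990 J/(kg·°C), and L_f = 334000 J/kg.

Heat gained plus heat lost sum to zero:
melt ice: 0.02667·334000 = 8907.8
  meltwater 0→T: 0.02667·4180·T = 111.48 T
  seawater: 2794.2(T − 76.24)
2905.7 T = 213030 − 8907.8 = 204122
T ≈ 70.25 °C (positive, so assuming full melt was valid).

T_f ≈ 70.2 °C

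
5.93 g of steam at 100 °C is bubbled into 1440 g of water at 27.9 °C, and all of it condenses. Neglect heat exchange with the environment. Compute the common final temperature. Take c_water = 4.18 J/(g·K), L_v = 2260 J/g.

T_f ≈ 30.4 °C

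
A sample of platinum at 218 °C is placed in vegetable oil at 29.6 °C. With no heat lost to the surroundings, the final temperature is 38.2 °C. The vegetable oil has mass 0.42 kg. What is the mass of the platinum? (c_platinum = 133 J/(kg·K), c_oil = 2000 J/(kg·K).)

|Q_platinum| = |Q_oil|:
m×133×(218 − 38.2) = 0.42×2000×(38.2 − 29.6)
23913 m = 7224  ⇒  m ≈ 0.3021 kg

m ≈ 0.302 kg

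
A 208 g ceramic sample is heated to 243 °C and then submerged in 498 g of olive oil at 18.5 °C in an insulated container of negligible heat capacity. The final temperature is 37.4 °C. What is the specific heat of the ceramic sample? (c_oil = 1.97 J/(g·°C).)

Heat lost by the ceramic sample = heat gained by the oil:
208×c×(243 − 37.4) = 498×1.97×(37.4 − 18.5)
42765 c = 18542  ⇒  c ≈ 0.4336 J/(g·°C)

c ≈ 0.434 J/(g·°C)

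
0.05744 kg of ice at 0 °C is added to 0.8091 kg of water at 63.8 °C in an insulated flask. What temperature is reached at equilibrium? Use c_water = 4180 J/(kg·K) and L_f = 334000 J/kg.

Heat gained plus heat lost sum to zero:
latent heat to melt: 0.05744·334000 = 19185
  meltwater 0→T: 0.05744·4180·T = 240.1 T
  water cools: 0.8091·4180·(T − 63.8) = 3382(T − 63.8)
3622.1 T = 215774 − 19185 = 196589
T ≈ 54.27 °C. Since T > 0 °C, the all-ice-melts assumption holds.

T_f ≈ 54.3 °C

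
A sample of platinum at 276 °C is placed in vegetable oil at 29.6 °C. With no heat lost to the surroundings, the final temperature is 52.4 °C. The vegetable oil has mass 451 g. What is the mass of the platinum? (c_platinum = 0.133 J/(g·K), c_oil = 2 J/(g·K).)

Heat lost by the platinum = heat gained by the oil:
m×0.133×(276 − 52.4) = 451×2×(52.4 − 29.6)
29.74 m = 20566  ⇒  m ≈ 691.5 g

m ≈ 692 g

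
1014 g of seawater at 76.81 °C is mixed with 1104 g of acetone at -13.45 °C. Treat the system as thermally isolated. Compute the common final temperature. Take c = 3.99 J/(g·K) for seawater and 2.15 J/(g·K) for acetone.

T_f ≈ 43.4 °C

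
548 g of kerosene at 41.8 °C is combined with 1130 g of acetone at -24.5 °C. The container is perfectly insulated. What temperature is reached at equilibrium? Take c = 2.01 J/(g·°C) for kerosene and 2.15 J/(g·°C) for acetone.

T_f ≈ -3.8 °C

Setting the total heat transfer to zero:
548·2.01·(T − 41.8) + 1130·2.15·(T − (-24.5)) = 0
(1101.5 + 2429.5) T = 1101.5·41.8 + 2429.5·(-24.5)
T = -13481/3531 ≈ -3.82 °C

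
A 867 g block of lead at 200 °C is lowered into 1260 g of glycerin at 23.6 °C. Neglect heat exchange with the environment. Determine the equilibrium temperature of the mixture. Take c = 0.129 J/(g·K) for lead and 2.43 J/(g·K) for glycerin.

T_f ≈ 29.8 °C

Let T be the final temperature. ΣQ_i = 0:
867·0.129·(T − 200) + 1260·2.43·(T − 23.6) = 0
111.84(T − 200) + 3061.8(T − 23.6) = 0
(111.84 + 3061.8) T = 111.84·200 + 3061.8·23.6
T ≈ 29.82 °C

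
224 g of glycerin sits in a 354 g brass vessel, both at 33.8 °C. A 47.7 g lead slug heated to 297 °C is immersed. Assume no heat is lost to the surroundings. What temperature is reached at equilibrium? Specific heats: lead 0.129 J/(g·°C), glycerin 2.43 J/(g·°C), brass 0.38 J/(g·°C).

With ΣQ=0 the equilibrium temperature is the m·c-weighted mean:
T_f = (6.153×297 + 544.32×33.8 + 134.52×33.8) / (6.153 + 544.32 + 134.52)
    = 24772 / 684.99 ≈ 36.16 °C

T_f ≈ 36.2 °C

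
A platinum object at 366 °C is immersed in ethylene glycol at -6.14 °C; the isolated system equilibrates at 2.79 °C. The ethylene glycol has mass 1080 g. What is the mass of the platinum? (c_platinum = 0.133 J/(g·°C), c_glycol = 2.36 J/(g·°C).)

m ≈ 471 g

Energy conservation, ΣQ = 0:
m·0.133·(2.79 − 366) + 1080·2.36·(2.79 − (-6.14)) = 0
-48.31 m = -22761
m = -22761/-48.31 ≈ 471.2 g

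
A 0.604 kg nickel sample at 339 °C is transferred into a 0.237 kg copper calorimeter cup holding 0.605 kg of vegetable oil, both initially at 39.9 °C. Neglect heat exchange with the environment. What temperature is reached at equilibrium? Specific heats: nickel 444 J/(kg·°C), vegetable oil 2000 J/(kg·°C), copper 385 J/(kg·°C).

T_f ≈ 91.0 °C

Taking heat into each body as positive, Σ m c ΔT = 0:
0.604*444*(T − 339) + 0.605*2000*(T − 39.9) + 0.237*385*(T − 39.9) = 0
1569.4 T = 142831
T = 142831/1569.4 ≈ 91.01 °C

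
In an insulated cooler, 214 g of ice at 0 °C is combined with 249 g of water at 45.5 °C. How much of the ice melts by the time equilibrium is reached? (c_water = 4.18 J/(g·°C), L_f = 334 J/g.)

m_melted ≈ 142 g

Cooling the water to 0 °C releases 249×4.18×45.5 = 47357 J.
Melting all 214 g of ice would need 214×334 = 71476 J.
That's not enough to melt it all — equilibrium is at 0 °C with ice remaining.
m_melted×334 = 47357  ⇒  m_melted ≈ 141.8 g.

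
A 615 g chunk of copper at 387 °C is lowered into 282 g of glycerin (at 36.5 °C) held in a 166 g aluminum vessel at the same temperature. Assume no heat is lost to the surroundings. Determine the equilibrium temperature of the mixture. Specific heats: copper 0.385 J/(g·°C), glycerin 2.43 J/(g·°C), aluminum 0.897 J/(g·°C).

T_f = Σ m_i c_i T_i / Σ m_i c_i:
T_f = (236.78×387 + 685.26×36.5 + 148.9×36.5) / (236.78 + 685.26 + 148.9)
    = 122079 / 1070.9 ≈ 113.99 °C

T_f ≈ 114.0 °C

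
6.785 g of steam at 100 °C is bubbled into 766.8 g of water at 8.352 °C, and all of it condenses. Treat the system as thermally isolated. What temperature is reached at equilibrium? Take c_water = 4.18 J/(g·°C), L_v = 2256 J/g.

T_f ≈ 13.9 °C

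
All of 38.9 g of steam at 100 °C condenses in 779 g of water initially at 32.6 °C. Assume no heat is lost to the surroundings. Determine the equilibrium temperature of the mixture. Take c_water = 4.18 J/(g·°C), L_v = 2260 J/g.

T_f ≈ 61.5 °C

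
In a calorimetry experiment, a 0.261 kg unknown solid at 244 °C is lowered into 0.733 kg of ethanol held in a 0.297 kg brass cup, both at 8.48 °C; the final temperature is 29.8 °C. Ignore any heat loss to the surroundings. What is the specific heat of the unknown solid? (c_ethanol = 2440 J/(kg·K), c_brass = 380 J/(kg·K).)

c ≈ 725 J/(kg·K)

Let T be the final temperature. ΣQ_i = 0:
0.261×c×(29.8 − 244) + 0.733×2440×(29.8 − 8.48) + 0.297×380×(29.8 − 8.48) = 0
-55.91 c = -40537
c = -40537/-55.91 ≈ 725.1 J/(kg·K)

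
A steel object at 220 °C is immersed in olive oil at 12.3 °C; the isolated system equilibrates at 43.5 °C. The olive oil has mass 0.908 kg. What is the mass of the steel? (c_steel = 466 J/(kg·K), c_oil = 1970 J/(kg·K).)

Energy conservation, ΣQ = 0:
m·466·(43.5 − 220) + 0.908·1970·(43.5 − 12.3) = 0
-82249 m = -55809
m = -55809/-82249 ≈ 0.6785 kg

m ≈ 0.679 kg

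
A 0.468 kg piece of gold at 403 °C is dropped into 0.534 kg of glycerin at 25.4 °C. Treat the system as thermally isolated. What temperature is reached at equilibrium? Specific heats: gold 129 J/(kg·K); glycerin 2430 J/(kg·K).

T_f ≈ 42.2 °C

Heat gained plus heat lost sum to zero:
0.468*129*(T − 403) + 0.534*2430*(T − 25.4) = 0
(60.37 + 1297.6) T = 60.37*403 + 1297.6*25.4
T = 57289/1358 ≈ 42.19 °C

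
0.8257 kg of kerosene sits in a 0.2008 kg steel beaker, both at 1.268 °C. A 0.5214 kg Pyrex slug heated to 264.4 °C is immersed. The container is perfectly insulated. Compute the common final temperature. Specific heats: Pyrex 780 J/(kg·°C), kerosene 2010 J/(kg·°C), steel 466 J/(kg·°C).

Net heat exchanged in the isolated system is zero:
0.5214·780·(T − 264.4) + 0.8257·2010·(T − 1.268) + 0.2008·466·(T − 1.268) = 0
406.69(T − 264.4) + 1659.7(T − 1.268) + 93.57(T − 1.268) = 0
2159.9 T = 109752
T = 109752 / 2159.9 = 50.8 °C

T_f ≈ 50.8 °C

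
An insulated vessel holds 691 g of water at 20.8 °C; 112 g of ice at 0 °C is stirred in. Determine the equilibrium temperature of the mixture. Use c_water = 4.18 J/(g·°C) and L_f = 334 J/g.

T_f ≈ 6.8 °C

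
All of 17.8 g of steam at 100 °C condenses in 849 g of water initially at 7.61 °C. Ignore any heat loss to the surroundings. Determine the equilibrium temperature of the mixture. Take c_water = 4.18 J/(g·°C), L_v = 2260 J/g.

Taking heat into each body as positive, Σ m c ΔT = 0:
steam→water at 100 °C releases m L_v = 17.8×2260 = 40228; condensate cools 100→T: 17.8×4.18×(T − 100) = 74.4(T − 100); original water: 3548.8(T − 7.61)
3623.2 T = 40228 + 7440.4 + 27007 = 74675
T ≈ 20.61 °C (< 100 °C, so full condensation is consistent).

T_f ≈ 20.6 °C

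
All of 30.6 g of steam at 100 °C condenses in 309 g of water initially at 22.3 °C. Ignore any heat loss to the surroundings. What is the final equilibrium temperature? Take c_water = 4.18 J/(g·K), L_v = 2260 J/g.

T_f ≈ 78.0 °C

Let T be the final temperature. ΣQ_i = 0:
condense steam: −30.6×2260 = −69156; condensate cools 100→T: 30.6×4.18×(T − 100) = 127.91(T − 100); water warms: 309×4.18×(T − 22.3) = 1291.6(T − 22.3)
1419.5 T = 69156 + 12791 + 28803 = 110750
T ≈ 78.02 °C — below 100 °C, confirming all the steam condensed.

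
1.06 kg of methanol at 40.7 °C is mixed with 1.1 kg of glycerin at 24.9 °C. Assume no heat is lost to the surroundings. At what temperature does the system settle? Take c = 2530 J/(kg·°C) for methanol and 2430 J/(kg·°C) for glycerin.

With ΣQ=0 the equilibrium temperature is the m·c-weighted mean:
T_f = (2681.8*40.7 + 2673*24.9) / (2681.8 + 2673)
    = 175707 / 5354.8 ≈ 32.81 °C

T_f ≈ 32.8 °C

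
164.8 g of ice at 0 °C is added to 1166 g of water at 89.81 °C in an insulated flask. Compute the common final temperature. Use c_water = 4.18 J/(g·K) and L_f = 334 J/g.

T_f ≈ 68.8 °C

Setting the total heat transfer to zero:
fusion: m_ice L_f = 164.8×334 = 55043
  meltwater 0→T: 164.8×4.18×T = 688.86 T
  water cools: 1166×4.18×(T − 89.81) = 4873.9(T − 89.81)
5562.7 T = 437723 − 55043 = 382680
T ≈ 68.79 °C. Since T > 0 °C, the all-ice-melts assumption holds.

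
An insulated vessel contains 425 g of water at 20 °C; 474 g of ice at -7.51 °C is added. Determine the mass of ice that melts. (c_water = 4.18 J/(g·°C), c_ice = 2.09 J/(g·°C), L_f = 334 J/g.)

Cooling the water to 0 °C releases 425·4.18·20 = 35530 J.
Warming the ice to 0 °C takes 474·2.09·7.51 = 7439.9 J, leaving 28090 J for melting.
Fully melting the ice requires m_ice L_f = 474·334 = 158316 J.
That's not enough to melt it all — equilibrium is at 0 °C with ice remaining.
m_melted·334 = 28090  ⇒  m_melted ≈ 84.1 g.

m_melted ≈ 84.1 g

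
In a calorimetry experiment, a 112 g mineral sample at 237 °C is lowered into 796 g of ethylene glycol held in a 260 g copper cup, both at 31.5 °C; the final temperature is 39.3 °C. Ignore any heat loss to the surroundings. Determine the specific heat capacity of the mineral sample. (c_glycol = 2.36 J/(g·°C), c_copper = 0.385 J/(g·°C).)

c ≈ 0.697 J/(g·°C)

Taking heat into each body as positive, Σ m c ΔT = 0:
112×c×(39.3 − 237) + 796×2.36×(39.3 − 31.5) + 260×0.385×(39.3 − 31.5) = 0
-22142 c = -15434
c = -15434/-22142 ≈ 0.697 J/(g·°C)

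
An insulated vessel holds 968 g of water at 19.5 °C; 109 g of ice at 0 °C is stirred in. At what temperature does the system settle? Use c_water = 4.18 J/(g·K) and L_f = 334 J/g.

Taking heat into each body as positive, Σ m c ΔT = 0:
melt ice: 109×334 = 36406
  meltwater 0→T: 109×4.18×T = 455.62 T
  water: 4046.2(T − 19.5)
4501.9 T = 78902 − 36406 = 42496
T ≈ 9.44 °C. Since T > 0 °C, the all-ice-melts assumption holds.

T_f ≈ 9.4 °C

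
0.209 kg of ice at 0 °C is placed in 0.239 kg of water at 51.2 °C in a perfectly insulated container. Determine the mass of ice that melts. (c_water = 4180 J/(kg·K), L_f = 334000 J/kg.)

m_melted ≈ 0.153 kg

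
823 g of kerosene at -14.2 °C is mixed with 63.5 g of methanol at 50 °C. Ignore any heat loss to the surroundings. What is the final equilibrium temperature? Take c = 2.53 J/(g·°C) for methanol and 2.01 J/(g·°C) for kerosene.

Net heat exchanged in the isolated system is zero:
63.5*2.53*(T − 50) + 823*2.01*(T − (-14.2)) = 0
1814.9 T = -15457
T ≈ -8.52 °C

T_f ≈ -8.5 °C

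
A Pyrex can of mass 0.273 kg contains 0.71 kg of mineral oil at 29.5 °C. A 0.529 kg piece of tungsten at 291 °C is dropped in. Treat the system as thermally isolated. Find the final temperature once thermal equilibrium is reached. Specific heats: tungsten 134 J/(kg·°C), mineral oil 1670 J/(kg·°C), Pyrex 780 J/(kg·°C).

T_f ≈ 42.1 °C

Setting the total heat transfer to zero:
0.529*134*(T − 291) + 0.71*1670*(T − 29.5) + 0.273*780*(T − 29.5) = 0
70.89(T − 291) + 1185.7(T − 29.5) + 212.94(T − 29.5) = 0
(70.89 + 1185.7 + 212.94) T = 70.89*291 + 1185.7*29.5 + 212.94*29.5
T = 61888 / 1469.5 = 42.1 °C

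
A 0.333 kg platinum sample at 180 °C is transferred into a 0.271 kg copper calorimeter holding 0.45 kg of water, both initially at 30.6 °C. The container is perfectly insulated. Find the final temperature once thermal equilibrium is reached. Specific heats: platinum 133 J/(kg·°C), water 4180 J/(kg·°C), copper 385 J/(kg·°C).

T_f ≈ 33.9 °C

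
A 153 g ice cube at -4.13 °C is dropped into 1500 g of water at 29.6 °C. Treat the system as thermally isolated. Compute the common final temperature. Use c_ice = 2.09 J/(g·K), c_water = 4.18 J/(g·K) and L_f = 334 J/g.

T_f ≈ 19.3 °C

Net heat exchanged in the isolated system is zero:
ice -4.13→0 °C: 153·2.09·4.13 = 1320.7
  fusion: m_ice L_f = 153·334 = 51102
  meltwater 0→T: 153·4.18·T = 639.54 T
  water cools: 1500·4.18·(T − 29.6) = 6270(T − 29.6)
6909.5 T = 185592 − 52423 = 133169
T ≈ 19.27 °C. Since T > 0 °C, the all-ice-melts assumption holds.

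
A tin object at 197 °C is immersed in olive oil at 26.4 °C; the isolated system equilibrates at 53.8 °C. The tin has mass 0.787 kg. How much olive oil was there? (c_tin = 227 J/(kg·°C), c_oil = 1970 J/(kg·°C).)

m ≈ 0.474 kg

Taking heat into each body as positive, Σ m c ΔT = 0:
0.787·227·(53.8 − 197) + m·1970·(53.8 − 26.4) = 0
53978 m = 25583
m = 25583/53978 ≈ 0.4739 kg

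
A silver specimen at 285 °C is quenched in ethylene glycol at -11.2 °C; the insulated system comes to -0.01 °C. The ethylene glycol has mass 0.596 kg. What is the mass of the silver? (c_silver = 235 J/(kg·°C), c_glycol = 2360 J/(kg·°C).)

m ≈ 0.235 kg

Heat lost by the silver = heat gained by the glycol:
m·235·(285 − -0.01) = 0.596·2360·(-0.01 − (-11.2))
66977 m = 15739  ⇒  m ≈ 0.235 kg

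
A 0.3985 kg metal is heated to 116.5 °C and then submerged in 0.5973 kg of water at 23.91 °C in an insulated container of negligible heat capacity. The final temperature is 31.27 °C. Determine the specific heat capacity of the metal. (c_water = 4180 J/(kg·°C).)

Heat gained plus heat lost sum to zero:
0.3985×c×(31.27 − 116.5) + 0.5973×4180×(31.27 − 23.91) = 0
-33.96 c = -18376
c = -18376/-33.96 ≈ 541 J/(kg·°C)

c ≈ 541 J/(kg·°C)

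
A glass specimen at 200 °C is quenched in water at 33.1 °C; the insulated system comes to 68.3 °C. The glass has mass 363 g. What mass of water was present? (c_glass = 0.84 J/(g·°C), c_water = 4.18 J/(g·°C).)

m ≈ 273 g

Heat gained plus heat lost sum to zero:
363·0.84·(68.3 − 200) + m·4.18·(68.3 − 33.1) = 0
147.14 m = 40158
m = 40158/147.14 ≈ 272.9 g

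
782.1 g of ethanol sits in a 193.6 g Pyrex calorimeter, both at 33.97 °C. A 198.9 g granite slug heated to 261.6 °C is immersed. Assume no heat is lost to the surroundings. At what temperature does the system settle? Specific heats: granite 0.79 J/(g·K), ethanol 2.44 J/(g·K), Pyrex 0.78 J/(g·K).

T_f ≈ 50.1 °C

Heat gained plus heat lost sum to zero:
198.9×0.79×(T − 261.6) + 782.1×2.44×(T − 33.97) + 193.6×0.78×(T − 33.97) = 0
157.13(T − 261.6) + 1908.3(T − 33.97) + 151.01(T − 33.97) = 0
2216.5 T = 111061
T = 111061 / 2216.5 = 50.1 °C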